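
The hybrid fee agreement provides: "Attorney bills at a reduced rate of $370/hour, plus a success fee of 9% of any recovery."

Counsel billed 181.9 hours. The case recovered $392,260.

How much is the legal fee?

Hourly: 181.9 × $370 = $67,303.00
Success fee: 9% of $392,260 = $35,303.40
Total: $67,303.00 + $35,303.40 = $102,606.40

$102,606.40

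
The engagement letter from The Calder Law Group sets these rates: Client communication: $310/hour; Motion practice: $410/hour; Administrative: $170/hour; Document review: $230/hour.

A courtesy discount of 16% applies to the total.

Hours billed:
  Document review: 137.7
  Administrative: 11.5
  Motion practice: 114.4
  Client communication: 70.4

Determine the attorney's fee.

$85,977.36

Client communication: 70.4 × $310 = $21,824.00
Motion practice: 114.4 × $410 = $46,904.00
Administrative: 11.5 × $170 = $1,955.00
Document review: 137.7 × $230 = $31,671.00
Subtotal: $102,354.00
Less 16% discount: −$16,376.64
Total: $102,354.00 − $16,376.64 = $85,977.36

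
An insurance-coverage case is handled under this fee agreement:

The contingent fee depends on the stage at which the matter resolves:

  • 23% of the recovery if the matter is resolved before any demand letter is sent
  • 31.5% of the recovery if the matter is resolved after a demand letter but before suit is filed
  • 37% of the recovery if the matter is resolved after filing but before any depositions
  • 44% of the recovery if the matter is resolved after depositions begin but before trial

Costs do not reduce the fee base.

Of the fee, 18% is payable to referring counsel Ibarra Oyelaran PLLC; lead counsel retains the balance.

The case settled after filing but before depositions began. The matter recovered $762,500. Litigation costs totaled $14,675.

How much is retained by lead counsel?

$231,342.50

Fee base is the gross recovery, $762,500; costs are reimbursed separately.
The matter settled after filing but before depositions began, so the 37% rate applies.
$762,500 × 37% = $282,125.00
Referral share: 18% of $282,125.00 = $50,782.50; lead counsel retains $282,125.00 − $50,782.50 = $231,342.50.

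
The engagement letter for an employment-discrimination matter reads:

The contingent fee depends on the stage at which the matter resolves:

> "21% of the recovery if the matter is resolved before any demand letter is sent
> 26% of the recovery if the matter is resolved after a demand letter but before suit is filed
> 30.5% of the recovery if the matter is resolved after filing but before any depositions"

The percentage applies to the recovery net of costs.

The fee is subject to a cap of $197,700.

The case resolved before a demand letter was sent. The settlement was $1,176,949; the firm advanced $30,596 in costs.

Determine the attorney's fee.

Fee base (net of costs): $1,176,949 − $30,596 = $1,146,353
The matter resolved before a demand letter was sent, so the 21% rate applies.
$1,146,353 × 21% = $240,734.13
$240,734.13 exceeds the $197,700 cap, so the fee is capped at $197,700.00.

$197,700.00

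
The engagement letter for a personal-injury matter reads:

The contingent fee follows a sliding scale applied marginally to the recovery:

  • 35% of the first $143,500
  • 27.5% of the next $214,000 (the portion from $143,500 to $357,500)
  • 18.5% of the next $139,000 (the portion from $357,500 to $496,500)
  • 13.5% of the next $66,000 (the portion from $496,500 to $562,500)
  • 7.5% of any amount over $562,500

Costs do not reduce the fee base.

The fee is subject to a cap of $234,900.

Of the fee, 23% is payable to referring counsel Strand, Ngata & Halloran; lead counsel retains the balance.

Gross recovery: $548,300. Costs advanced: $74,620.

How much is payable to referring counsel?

Fee base is the gross recovery, $548,300; costs are reimbursed separately.
First $143,500 at 35% = $50,225.00
Next $214,000 at 27.5% = $58,850.00
Next $139,000 at 18.5% = $25,715.00
Remaining $51,800 at 13.5% = $6,993.00
Fee: $50,225.00 + $58,850.00 + $25,715.00 + $6,993.00 = $141,783.00
$141,783.00 is under the $234,900 cap.
Referral share: 23% of $141,783.00 = $32,610.09; lead counsel retains $141,783.00 − $32,610.09 = $109,172.91.

$32,610.09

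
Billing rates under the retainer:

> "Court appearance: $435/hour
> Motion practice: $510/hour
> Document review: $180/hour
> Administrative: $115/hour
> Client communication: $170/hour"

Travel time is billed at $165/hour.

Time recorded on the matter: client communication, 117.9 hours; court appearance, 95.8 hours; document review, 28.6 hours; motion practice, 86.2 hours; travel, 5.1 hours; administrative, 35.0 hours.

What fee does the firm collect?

$115,692.50

Court appearance: 95.8 × $435 = $41,673.00
Motion practice: 86.2 × $510 = $43,962.00
Document review: 28.6 × $180 = $5,148.00
Administrative: 35.0 × $115 = $4,025.00
Client communication: 117.9 × $170 = $20,043.00
Subtotal: $41,673.00 + $43,962.00 + $5,148.00 + $4,025.00 + $20,043.00 = $114,851.00
Travel: 5.1 × $165 = $841.50
Total: $114,851.00 + $841.50 = $115,692.50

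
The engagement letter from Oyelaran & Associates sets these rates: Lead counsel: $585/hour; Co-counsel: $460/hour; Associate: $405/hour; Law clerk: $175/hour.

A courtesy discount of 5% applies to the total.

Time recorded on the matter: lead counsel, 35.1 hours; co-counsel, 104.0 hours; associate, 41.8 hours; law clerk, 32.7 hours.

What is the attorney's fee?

Lead counsel: 35.1 × $585 = $20,533.50
Co-counsel: 104.0 × $460 = $47,840.00
Associate: 41.8 × $405 = $16,929.00
Law clerk: 32.7 × $175 = $5,722.50
Subtotal: $91,025.00
Less 5% discount: −$4,551.25
Total: $91,025.00 − $4,551.25 = $86,473.75

$86,473.75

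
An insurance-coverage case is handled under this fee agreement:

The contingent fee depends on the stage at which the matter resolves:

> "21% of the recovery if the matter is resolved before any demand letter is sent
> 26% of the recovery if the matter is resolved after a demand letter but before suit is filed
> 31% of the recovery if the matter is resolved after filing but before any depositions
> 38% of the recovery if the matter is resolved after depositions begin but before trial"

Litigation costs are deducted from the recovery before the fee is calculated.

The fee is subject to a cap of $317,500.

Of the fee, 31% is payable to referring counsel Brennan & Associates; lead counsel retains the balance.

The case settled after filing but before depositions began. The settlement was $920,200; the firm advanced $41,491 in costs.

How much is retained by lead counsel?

Fee base (net of costs): $920,200 − $41,491 = $878,709
The matter settled after filing but before depositions began, so the 31% rate applies.
$878,709 × 31% = $272,399.79
$272,399.79 is under the $317,500 cap.
Referral share: 31% of $272,399.79 = $84,443.93; lead counsel retains $272,399.79 − $84,443.93 = $187,955.86.

$187,955.86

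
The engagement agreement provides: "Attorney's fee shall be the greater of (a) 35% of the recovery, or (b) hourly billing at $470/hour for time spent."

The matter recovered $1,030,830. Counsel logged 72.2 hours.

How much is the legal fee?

(a) 35% of $1,030,830 = $360,790.50
(b) 72.2 × $470 = $33,934.00
The greater is (a): $360,790.50.

$360,790.50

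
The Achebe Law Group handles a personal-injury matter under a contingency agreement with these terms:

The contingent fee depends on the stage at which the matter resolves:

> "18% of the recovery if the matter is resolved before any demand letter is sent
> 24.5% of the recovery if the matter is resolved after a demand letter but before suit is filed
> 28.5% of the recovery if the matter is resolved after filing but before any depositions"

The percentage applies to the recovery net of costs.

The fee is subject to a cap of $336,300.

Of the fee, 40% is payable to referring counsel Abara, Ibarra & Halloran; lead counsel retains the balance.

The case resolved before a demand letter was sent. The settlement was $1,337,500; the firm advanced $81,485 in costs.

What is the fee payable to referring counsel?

$90,433.08

Fee base (net of costs): $1,337,500 − $81,485 = $1,256,015
The matter resolved before a demand letter was sent, so the 18% rate applies.
$1,256,015 × 18% = $226,082.70
$226,082.70 is under the $336,300 cap.
Referral share: 40% of $226,082.70 = $90,433.08; lead counsel retains $226,082.70 − $90,433.08 = $135,649.62.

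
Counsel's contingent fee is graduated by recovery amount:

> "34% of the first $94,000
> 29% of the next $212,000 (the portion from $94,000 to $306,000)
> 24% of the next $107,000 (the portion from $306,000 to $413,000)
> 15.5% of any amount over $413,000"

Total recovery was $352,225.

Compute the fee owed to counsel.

First $94,000 at 34% = $31,960.00
Next $212,000 at 29% = $61,480.00
Remaining $46,225 at 24% = $11,094.00
Fee: $31,960.00 + $61,480.00 + $11,094.00 = $104,534.00

$104,534.00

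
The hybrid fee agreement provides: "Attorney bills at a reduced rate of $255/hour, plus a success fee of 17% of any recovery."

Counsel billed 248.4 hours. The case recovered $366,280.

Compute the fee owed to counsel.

Hourly: 248.4 × $255 = $63,342.00
Success fee: 17% of $366,280 = $62,267.60
Total: $63,342.00 + $62,267.60 = $125,609.60

$125,609.60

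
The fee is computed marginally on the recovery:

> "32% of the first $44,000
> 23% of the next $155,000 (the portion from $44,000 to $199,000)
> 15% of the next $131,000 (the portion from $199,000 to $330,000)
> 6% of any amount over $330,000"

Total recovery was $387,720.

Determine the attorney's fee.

$72,843.20

First $44,000 at 32% = $14,080.00
Next $155,000 at 23% = $35,650.00
Next $131,000 at 15% = $19,650.00
Remaining $57,720 at 6% = $3,463.20
Fee: $14,080.00 + $35,650.00 + $19,650.00 + $3,463.20 = $72,843.20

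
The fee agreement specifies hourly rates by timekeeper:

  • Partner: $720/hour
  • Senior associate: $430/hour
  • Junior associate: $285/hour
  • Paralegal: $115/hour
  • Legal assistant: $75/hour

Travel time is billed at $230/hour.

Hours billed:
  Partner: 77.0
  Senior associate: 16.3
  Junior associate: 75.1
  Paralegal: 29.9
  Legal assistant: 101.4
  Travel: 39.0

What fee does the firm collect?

Partner: 77.0 × $720 = $55,440.00
Senior associate: 16.3 × $430 = $7,009.00
Junior associate: 75.1 × $285 = $21,403.50
Paralegal: 29.9 × $115 = $3,438.50
Legal assistant: 101.4 × $75 = $7,605.00
Subtotal: $55,440.00 + $7,009.00 + $21,403.50 + $3,438.50 + $7,605.00 = $94,896.00
Travel: 39.0 × $230 = $8,970.00
Total: $94,896.00 + $8,970.00 = $103,866.00

$103,866.00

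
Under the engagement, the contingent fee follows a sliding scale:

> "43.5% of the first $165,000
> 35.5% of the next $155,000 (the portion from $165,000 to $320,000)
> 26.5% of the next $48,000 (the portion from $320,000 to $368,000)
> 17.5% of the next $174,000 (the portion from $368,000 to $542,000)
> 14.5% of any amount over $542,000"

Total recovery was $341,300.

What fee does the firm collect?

$132,444.50

First $165,000 at 43.5% = $71,775.00
Next $155,000 at 35.5% = $55,025.00
Remaining $21,300 at 26.5% = $5,644.50
Fee: $71,775.00 + $55,025.00 + $5,644.50 = $132,444.50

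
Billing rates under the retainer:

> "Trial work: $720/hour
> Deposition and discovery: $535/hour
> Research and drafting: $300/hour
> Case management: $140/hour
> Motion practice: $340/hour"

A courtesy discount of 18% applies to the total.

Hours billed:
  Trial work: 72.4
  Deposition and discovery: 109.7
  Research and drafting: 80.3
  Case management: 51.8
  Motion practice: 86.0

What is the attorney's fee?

$140,547.59

Trial work: 72.4 × $720 = $52,128.00
Deposition and discovery: 109.7 × $535 = $58,689.50
Research and drafting: 80.3 × $300 = $24,090.00
Case management: 51.8 × $140 = $7,252.00
Motion practice: 86.0 × $340 = $29,240.00
Subtotal: $171,399.50
Less 18% discount: −$30,851.91
Total: $171,399.50 − $30,851.91 = $140,547.59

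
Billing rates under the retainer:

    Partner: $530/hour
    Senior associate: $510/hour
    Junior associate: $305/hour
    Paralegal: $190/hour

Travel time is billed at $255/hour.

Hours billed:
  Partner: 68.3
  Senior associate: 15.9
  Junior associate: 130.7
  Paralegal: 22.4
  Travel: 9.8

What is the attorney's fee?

Partner: 68.3 × $530 = $36,199.00
Senior associate: 15.9 × $510 = $8,109.00
Junior associate: 130.7 × $305 = $39,863.50
Paralegal: 22.4 × $190 = $4,256.00
Subtotal: $36,199.00 + $8,109.00 + $39,863.50 + $4,256.00 = $88,427.50
Travel: 9.8 × $255 = $2,499.00
Total: $88,427.50 + $2,499.00 = $90,926.50

$90,926.50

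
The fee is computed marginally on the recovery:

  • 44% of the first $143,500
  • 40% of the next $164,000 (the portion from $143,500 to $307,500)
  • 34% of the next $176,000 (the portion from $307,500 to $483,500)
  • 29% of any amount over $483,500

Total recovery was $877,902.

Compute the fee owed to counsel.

First $143,500 at 44% = $63,140.00
Next $164,000 at 40% = $65,600.00
Next $176,000 at 34% = $59,840.00
Remaining $394,402 at 29% = $114,376.58
Fee: $63,140.00 + $65,600.00 + $59,840.00 + $114,376.58 = $302,956.58

$302,956.58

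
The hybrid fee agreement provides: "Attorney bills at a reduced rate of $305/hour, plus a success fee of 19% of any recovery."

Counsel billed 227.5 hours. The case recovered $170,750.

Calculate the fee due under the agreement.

$101,830.00

Hourly: 227.5 × $305 = $69,387.50
Success fee: 19% of $170,750 = $32,442.50
Total: $69,387.50 + $32,442.50 = $101,830.00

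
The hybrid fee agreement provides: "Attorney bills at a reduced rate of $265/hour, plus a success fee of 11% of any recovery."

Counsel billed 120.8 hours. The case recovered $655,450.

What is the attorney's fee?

$104,111.50

Hourly: 120.8 × $265 = $32,012.00
Success fee: 11% of $655,450 = $72,099.50
Total: $32,012.00 + $72,099.50 = $104,111.50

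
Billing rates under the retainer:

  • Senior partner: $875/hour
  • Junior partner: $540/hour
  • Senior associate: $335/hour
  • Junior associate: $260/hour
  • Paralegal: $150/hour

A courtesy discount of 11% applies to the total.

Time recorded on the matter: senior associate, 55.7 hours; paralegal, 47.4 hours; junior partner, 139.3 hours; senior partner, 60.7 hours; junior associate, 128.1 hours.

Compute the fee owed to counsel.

$166,794.90

Senior partner: 60.7 × $875 = $53,112.50
Junior partner: 139.3 × $540 = $75,222.00
Senior associate: 55.7 × $335 = $18,659.50
Junior associate: 128.1 × $260 = $33,306.00
Paralegal: 47.4 × $150 = $7,110.00
Subtotal: $187,410.00
Less 11% discount: −$20,615.10
Total: $187,410.00 − $20,615.10 = $166,794.90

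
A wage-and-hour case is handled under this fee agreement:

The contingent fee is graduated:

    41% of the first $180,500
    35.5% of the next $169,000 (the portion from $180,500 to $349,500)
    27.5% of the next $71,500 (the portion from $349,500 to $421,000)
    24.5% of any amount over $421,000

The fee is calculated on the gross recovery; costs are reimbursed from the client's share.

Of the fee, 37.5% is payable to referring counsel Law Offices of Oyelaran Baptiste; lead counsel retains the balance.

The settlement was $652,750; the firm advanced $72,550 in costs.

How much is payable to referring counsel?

Fee base is the gross recovery, $652,750; costs are reimbursed separately.
First $180,500 at 41% = $74,005.00
Next $169,000 at 35.5% = $59,995.00
Next $71,500 at 27.5% = $19,662.50
Remaining $231,750 at 24.5% = $56,778.75
Fee: $74,005.00 + $59,995.00 + $19,662.50 + $56,778.75 = $210,441.25
Referral share: 37.5% of $210,441.25 = $78,915.47; lead counsel retains $210,441.25 − $78,915.47 = $131,525.78.

$78,915.47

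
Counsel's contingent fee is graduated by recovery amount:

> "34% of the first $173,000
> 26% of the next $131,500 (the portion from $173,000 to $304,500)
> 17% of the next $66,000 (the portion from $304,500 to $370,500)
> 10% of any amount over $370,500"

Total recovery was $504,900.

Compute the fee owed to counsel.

First $173,000 at 34% = $58,820.00
Next $131,500 at 26% = $34,190.00
Next $66,000 at 17% = $11,220.00
Remaining $134,400 at 10% = $13,440.00
Fee: $58,820.00 + $34,190.00 + $11,220.00 + $13,440.00 = $117,670.00

$117,670.00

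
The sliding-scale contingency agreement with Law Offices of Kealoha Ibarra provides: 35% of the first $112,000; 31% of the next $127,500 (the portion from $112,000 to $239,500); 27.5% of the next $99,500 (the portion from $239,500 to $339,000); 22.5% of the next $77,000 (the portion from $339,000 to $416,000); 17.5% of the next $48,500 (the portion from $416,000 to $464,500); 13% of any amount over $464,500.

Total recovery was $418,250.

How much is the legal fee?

$123,806.25

First $112,000 at 35% = $39,200.00
Next $127,500 at 31% = $39,525.00
Next $99,500 at 27.5% = $27,362.50
Next $77,000 at 22.5% = $17,325.00
Remaining $2,250 at 17.5% = $393.75
Fee: $39,200.00 + $39,525.00 + $27,362.50 + $17,325.00 + $393.75 = $123,806.25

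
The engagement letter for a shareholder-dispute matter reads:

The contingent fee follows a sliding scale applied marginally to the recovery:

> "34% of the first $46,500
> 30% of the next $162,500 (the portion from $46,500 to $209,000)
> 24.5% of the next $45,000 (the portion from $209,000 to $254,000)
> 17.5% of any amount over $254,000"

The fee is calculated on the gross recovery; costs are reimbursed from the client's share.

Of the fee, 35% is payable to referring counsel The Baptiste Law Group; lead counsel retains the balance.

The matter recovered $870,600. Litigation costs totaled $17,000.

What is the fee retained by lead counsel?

Fee base is the gross recovery, $870,600; costs are reimbursed separately.
First $46,500 at 34% = $15,810.00
Next $162,500 at 30% = $48,750.00
Next $45,000 at 24.5% = $11,025.00
Remaining $616,600 at 17.5% = $107,905.00
Fee: $15,810.00 + $48,750.00 + $11,025.00 + $107,905.00 = $183,490.00
Referral share: 35% of $183,490.00 = $64,221.50; lead counsel retains $183,490.00 − $64,221.50 = $119,268.50.

$119,268.50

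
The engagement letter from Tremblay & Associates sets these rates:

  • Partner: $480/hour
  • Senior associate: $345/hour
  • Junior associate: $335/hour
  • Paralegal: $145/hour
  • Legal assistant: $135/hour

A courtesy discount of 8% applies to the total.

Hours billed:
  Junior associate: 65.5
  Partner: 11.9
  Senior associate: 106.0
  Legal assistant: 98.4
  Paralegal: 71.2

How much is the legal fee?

$80,805.90

Partner: 11.9 × $480 = $5,712.00
Senior associate: 106.0 × $345 = $36,570.00
Junior associate: 65.5 × $335 = $21,942.50
Paralegal: 71.2 × $145 = $10,324.00
Legal assistant: 98.4 × $135 = $13,284.00
Subtotal: $87,832.50
Less 8% discount: −$7,026.60
Total: $87,832.50 − $7,026.60 = $80,805.90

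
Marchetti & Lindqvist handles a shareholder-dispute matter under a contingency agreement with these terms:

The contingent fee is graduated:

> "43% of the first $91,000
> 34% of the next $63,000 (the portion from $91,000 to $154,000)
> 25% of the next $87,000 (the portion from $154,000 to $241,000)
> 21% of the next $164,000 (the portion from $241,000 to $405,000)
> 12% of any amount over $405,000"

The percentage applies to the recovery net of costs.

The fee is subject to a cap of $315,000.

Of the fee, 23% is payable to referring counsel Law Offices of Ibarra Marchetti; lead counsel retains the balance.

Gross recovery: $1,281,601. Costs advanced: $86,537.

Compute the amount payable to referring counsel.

$48,655.97

Fee base (net of costs): $1,281,601 − $86,537 = $1,195,064
First $91,000 at 43% = $39,130.00
Next $63,000 at 34% = $21,420.00
Next $87,000 at 25% = $21,750.00
Next $164,000 at 21% = $34,440.00
Remaining $790,064 at 12% = $94,807.68
Fee: $39,130.00 + $21,420.00 + $21,750.00 + $34,440.00 + $94,807.68 = $211,547.68
$211,547.68 is under the $315,000 cap.
Referral share: 23% of $211,547.68 = $48,655.97; lead counsel retains $211,547.68 − $48,655.97 = $162,891.71.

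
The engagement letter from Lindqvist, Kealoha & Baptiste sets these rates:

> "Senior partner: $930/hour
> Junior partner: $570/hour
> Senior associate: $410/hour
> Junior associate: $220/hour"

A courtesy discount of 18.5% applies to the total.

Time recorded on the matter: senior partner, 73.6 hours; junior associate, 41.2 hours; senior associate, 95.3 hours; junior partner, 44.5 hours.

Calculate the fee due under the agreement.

Senior partner: 73.6 × $930 = $68,448.00
Junior partner: 44.5 × $570 = $25,365.00
Senior associate: 95.3 × $410 = $39,073.00
Junior associate: 41.2 × $220 = $9,064.00
Subtotal: $141,950.00
Less 18.5% discount: −$26,260.75
Total: $141,950.00 − $26,260.75 = $115,689.25

$115,689.25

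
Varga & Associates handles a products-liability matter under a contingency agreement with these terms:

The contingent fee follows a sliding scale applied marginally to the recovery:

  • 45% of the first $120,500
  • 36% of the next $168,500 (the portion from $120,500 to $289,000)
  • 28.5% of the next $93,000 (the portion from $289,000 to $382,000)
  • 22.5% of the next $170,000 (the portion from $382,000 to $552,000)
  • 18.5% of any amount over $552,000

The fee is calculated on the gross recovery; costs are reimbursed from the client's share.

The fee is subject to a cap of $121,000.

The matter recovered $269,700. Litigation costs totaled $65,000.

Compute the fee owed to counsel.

$107,937.00

Fee base is the gross recovery, $269,700; costs are reimbursed separately.
First $120,500 at 45% = $54,225.00
Remaining $149,200 at 36% = $53,712.00
Fee: $54,225.00 + $53,712.00 = $107,937.00
$107,937.00 is under the $121,000 cap.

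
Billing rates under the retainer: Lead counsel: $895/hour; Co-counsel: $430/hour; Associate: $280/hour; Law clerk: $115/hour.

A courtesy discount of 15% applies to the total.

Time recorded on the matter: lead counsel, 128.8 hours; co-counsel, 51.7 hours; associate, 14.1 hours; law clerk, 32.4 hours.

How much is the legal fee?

$123,403.85

Lead counsel: 128.8 × $895 = $115,276.00
Co-counsel: 51.7 × $430 = $22,231.00
Associate: 14.1 × $280 = $3,948.00
Law clerk: 32.4 × $115 = $3,726.00
Subtotal: $145,181.00
Less 15% discount: −$21,777.15
Total: $145,181.00 − $21,777.15 = $123,403.85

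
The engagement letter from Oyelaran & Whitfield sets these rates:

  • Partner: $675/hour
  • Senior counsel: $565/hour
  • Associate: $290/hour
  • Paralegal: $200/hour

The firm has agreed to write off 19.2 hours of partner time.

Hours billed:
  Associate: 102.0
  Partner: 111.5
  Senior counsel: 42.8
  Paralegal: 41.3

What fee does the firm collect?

$124,324.50

Partner: 111.5 × $675 = $75,262.50
Senior counsel: 42.8 × $565 = $24,182.00
Associate: 102.0 × $290 = $29,580.00
Paralegal: 41.3 × $200 = $8,260.00
Subtotal: $137,284.50
Write-off: 19.2 × $675 = $12,960.00
Total: $137,284.50 − $12,960.00 = $124,324.50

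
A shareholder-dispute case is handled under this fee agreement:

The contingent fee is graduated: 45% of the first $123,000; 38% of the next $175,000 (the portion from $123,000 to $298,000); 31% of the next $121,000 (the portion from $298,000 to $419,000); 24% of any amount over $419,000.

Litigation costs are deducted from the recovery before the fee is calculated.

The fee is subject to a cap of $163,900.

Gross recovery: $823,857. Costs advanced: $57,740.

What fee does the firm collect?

Fee base (net of costs): $823,857 − $57,740 = $766,117
First $123,000 at 45% = $55,350.00
Next $175,000 at 38% = $66,500.00
Next $121,000 at 31% = $37,510.00
Remaining $347,117 at 24% = $83,308.08
Fee: $55,350.00 + $66,500.00 + $37,510.00 + $83,308.08 = $242,668.08
$242,668.08 exceeds the $163,900 cap, so the fee is capped at $163,900.00.

$163,900.00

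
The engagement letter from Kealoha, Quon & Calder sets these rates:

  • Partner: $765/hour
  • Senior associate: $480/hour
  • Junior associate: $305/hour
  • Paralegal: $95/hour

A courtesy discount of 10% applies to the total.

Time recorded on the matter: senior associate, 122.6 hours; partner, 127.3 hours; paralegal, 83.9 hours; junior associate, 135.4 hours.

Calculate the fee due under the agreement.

Partner: 127.3 × $765 = $97,384.50
Senior associate: 122.6 × $480 = $58,848.00
Junior associate: 135.4 × $305 = $41,297.00
Paralegal: 83.9 × $95 = $7,970.50
Subtotal: $205,500.00
Less 10% discount: −$20,550.00
Total: $205,500.00 − $20,550.00 = $184,950.00

$184,950.00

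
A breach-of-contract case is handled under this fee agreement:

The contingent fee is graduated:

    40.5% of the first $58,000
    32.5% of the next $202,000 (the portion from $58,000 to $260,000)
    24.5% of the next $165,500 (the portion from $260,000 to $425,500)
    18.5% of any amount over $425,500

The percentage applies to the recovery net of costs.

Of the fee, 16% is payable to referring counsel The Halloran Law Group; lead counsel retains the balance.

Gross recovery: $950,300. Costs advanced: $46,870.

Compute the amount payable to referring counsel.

Fee base (net of costs): $950,300 − $46,870 = $903,430
First $58,000 at 40.5% = $23,490.00
Next $202,000 at 32.5% = $65,650.00
Next $165,500 at 24.5% = $40,547.50
Remaining $477,930 at 18.5% = $88,417.05
Fee: $23,490.00 + $65,650.00 + $40,547.50 + $88,417.05 = $218,104.55
Referral share: 16% of $218,104.55 = $34,896.73; lead counsel retains $218,104.55 − $34,896.73 = $183,207.82.

$34,896.73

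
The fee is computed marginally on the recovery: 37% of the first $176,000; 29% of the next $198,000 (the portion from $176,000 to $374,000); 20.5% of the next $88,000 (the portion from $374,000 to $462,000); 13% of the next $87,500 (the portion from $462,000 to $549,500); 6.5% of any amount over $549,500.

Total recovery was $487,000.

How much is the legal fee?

$143,830.00

First $176,000 at 37% = $65,120.00
Next $198,000 at 29% = $57,420.00
Next $88,000 at 20.5% = $18,040.00
Remaining $25,000 at 13% = $3,250.00
Fee: $65,120.00 + $57,420.00 + $18,040.00 + $3,250.00 = $143,830.00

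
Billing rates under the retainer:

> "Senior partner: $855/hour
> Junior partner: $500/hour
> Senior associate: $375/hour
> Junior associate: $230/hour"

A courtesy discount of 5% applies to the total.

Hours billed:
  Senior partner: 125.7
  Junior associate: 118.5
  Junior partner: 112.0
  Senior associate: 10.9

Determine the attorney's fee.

Senior partner: 125.7 × $855 = $107,473.50
Junior partner: 112.0 × $500 = $56,000.00
Senior associate: 10.9 × $375 = $4,087.50
Junior associate: 118.5 × $230 = $27,255.00
Subtotal: $194,816.00
Less 5% discount: −$9,740.80
Total: $194,816.00 − $9,740.80 = $185,075.20

$185,075.20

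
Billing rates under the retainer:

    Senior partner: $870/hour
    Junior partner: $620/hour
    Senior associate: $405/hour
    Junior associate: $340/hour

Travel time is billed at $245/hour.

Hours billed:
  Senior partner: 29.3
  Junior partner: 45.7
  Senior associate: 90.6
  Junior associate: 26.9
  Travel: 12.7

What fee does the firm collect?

Senior partner: 29.3 × $870 = $25,491.00
Junior partner: 45.7 × $620 = $28,334.00
Senior associate: 90.6 × $405 = $36,693.00
Junior associate: 26.9 × $340 = $9,146.00
Subtotal: $25,491.00 + $28,334.00 + $36,693.00 + $9,146.00 = $99,664.00
Travel: 12.7 × $245 = $3,111.50
Total: $99,664.00 + $3,111.50 = $102,775.50

$102,775.50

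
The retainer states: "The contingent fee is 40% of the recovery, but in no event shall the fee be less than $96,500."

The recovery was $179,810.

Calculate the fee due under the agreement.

40% of $179,810 = $71,924.00
That is below the $96,500 minimum, so the minimum applies.

$96,500.00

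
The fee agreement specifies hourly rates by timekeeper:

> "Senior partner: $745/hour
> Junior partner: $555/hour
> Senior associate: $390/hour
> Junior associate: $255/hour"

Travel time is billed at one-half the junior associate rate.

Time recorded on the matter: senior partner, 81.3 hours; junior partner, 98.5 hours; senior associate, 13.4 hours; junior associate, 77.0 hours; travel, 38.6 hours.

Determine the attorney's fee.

$145,018.50

Senior partner: 81.3 × $745 = $60,568.50
Junior partner: 98.5 × $555 = $54,667.50
Senior associate: 13.4 × $390 = $5,226.00
Junior associate: 77.0 × $255 = $19,635.00
Subtotal: $60,568.50 + $54,667.50 + $5,226.00 + $19,635.00 = $140,097.00
Travel: 38.6 × ($255 ÷ 2) = 38.6 × $127.50 = $4,921.50
Total: $140,097.00 + $4,921.50 = $145,018.50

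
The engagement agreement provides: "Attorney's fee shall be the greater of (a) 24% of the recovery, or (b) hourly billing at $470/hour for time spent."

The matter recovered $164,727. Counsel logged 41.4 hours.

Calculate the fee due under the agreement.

$39,534.48

(a) 24% of $164,727 = $39,534.48
(b) 41.4 × $470 = $19,458.00
The greater is (a): $39,534.48.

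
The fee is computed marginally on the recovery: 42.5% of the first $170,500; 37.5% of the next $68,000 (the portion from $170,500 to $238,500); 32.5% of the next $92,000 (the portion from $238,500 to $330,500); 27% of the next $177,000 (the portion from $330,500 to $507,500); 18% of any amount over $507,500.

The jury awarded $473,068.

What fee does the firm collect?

$166,355.86

First $170,500 at 42.5% = $72,462.50
Next $68,000 at 37.5% = $25,500.00
Next $92,000 at 32.5% = $29,900.00
Remaining $142,568 at 27% = $38,493.36
Fee: $72,462.50 + $25,500.00 + $29,900.00 + $38,493.36 = $166,355.86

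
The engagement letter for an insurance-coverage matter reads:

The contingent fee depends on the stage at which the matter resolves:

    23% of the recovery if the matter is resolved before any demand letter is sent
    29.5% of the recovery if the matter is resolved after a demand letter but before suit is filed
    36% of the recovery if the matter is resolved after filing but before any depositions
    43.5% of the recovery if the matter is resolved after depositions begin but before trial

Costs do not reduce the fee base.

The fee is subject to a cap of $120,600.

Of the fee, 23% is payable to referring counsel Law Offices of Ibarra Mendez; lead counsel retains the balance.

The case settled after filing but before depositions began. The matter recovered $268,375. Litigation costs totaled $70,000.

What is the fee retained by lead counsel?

$74,393.55

Fee base is the gross recovery, $268,375; costs are reimbursed separately.
The matter settled after filing but before depositions began, so the 36% rate applies.
$268,375 × 36% = $96,615.00
$96,615.00 is under the $120,600 cap.
Referral share: 23% of $96,615.00 = $22,221.45; lead counsel retains $96,615.00 − $22,221.45 = $74,393.55.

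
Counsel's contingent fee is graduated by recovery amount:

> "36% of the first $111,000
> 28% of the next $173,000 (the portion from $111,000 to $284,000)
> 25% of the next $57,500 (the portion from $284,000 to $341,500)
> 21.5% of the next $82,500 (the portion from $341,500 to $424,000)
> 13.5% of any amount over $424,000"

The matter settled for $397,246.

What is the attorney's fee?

$114,760.39

First $111,000 at 36% = $39,960.00
Next $173,000 at 28% = $48,440.00
Next $57,500 at 25% = $14,375.00
Remaining $55,746 at 21.5% = $11,985.39
Fee: $39,960.00 + $48,440.00 + $14,375.00 + $11,985.39 = $114,760.39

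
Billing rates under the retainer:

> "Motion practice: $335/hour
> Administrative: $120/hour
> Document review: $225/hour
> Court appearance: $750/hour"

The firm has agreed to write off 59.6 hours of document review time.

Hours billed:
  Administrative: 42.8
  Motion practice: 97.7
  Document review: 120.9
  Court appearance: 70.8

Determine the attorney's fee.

$104,758.00

Motion practice: 97.7 × $335 = $32,729.50
Administrative: 42.8 × $120 = $5,136.00
Document review: 120.9 × $225 = $27,202.50
Court appearance: 70.8 × $750 = $53,100.00
Subtotal: $118,168.00
Write-off: 59.6 × $225 = $13,410.00
Total: $118,168.00 − $13,410.00 = $104,758.00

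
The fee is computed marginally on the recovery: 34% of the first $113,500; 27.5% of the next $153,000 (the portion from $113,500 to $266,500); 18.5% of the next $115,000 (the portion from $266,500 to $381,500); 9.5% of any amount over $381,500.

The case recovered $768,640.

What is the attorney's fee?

$138,718.30

First $113,500 at 34% = $38,590.00
Next $153,000 at 27.5% = $42,075.00
Next $115,000 at 18.5% = $21,275.00
Remaining $387,140 at 9.5% = $36,778.30
Fee: $38,590.00 + $42,075.00 + $21,275.00 + $36,778.30 = $138,718.30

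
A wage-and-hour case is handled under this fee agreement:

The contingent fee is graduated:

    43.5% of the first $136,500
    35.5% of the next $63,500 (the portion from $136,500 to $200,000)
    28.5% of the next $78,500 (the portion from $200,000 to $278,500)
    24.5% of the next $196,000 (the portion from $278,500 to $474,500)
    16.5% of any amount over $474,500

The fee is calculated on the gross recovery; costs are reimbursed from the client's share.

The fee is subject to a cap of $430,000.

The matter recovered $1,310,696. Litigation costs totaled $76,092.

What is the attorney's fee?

$290,284.84

Fee base is the gross recovery, $1,310,696; costs are reimbursed separately.
First $136,500 at 43.5% = $59,377.50
Next $63,500 at 35.5% = $22,542.50
Next $78,500 at 28.5% = $22,372.50
Next $196,000 at 24.5% = $48,020.00
Remaining $836,196 at 16.5% = $137,972.34
Fee: $59,377.50 + $22,542.50 + $22,372.50 + $48,020.00 + $137,972.34 = $290,284.84
$290,284.84 is under the $430,000 cap.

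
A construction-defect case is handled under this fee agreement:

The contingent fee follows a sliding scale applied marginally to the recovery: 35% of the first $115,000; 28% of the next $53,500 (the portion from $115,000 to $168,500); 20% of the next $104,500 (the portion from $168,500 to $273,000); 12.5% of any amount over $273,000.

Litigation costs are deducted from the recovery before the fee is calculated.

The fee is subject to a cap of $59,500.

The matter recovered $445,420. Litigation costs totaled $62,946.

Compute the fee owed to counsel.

$59,500.00

Fee base (net of costs): $445,420 − $62,946 = $382,474
First $115,000 at 35% = $40,250.00
Next $53,500 at 28% = $14,980.00
Next $104,500 at 20% = $20,900.00
Remaining $109,474 at 12.5% = $13,684.25
Fee: $40,250.00 + $14,980.00 + $20,900.00 + $13,684.25 = $89,814.25
$89,814.25 exceeds the $59,500 cap, so the fee is capped at $59,500.00.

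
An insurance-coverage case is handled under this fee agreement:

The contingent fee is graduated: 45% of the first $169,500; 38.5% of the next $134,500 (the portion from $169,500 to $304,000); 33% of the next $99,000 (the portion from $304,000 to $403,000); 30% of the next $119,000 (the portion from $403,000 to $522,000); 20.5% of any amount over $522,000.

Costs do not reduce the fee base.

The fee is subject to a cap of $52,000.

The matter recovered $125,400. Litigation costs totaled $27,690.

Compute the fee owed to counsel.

Fee base is the gross recovery, $125,400; costs are reimbursed separately.
First $125,400 at 45% = $56,430.00
$56,430.00 exceeds the $52,000 cap, so the fee is capped at $52,000.00.

$52,000.00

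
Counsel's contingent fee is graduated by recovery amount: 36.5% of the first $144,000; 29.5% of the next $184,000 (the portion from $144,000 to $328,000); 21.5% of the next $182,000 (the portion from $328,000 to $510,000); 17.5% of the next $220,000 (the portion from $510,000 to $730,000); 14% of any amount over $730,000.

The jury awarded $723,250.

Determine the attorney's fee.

First $144,000 at 36.5% = $52,560.00
Next $184,000 at 29.5% = $54,280.00
Next $182,000 at 21.5% = $39,130.00
Remaining $213,250 at 17.5% = $37,318.75
Fee: $52,560.00 + $54,280.00 + $39,130.00 + $37,318.75 = $183,288.75

$183,288.75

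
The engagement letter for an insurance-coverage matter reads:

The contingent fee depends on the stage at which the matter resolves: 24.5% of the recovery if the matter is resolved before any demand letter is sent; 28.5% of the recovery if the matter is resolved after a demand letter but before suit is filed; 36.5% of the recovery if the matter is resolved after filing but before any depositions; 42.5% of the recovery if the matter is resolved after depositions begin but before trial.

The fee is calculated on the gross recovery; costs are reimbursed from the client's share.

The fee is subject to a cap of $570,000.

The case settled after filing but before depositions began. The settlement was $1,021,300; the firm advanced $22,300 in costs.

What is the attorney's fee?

$372,774.50

Fee base is the gross recovery, $1,021,300; costs are reimbursed separately.
The matter settled after filing but before depositions began, so the 36.5% rate applies.
$1,021,300 × 36.5% = $372,774.50
$372,774.50 is under the $570,000 cap.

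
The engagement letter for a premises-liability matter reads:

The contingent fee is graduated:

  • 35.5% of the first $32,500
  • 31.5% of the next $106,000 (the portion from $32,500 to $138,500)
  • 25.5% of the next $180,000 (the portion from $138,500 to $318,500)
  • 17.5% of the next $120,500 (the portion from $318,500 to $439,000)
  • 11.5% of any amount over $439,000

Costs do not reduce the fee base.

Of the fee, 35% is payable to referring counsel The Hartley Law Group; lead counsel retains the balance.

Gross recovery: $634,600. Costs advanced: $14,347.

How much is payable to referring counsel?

Fee base is the gross recovery, $634,600; costs are reimbursed separately.
First $32,500 at 35.5% = $11,537.50
Next $106,000 at 31.5% = $33,390.00
Next $180,000 at 25.5% = $45,900.00
Next $120,500 at 17.5% = $21,087.50
Remaining $195,600 at 11.5% = $22,494.00
Fee: $11,537.50 + $33,390.00 + $45,900.00 + $21,087.50 + $22,494.00 = $134,409.00
Referral share: 35% of $134,409.00 = $47,043.15; lead counsel retains $134,409.00 − $47,043.15 = $87,365.85.

$47,043.15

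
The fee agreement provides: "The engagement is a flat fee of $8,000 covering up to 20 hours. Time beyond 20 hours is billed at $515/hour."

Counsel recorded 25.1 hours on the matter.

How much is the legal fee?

$10,626.50

Flat fee: $8,000.00
Excess hours: 25.1 − 20 = 5.1
Overrun: 5.1 × $515 = $2,626.50
Total: $8,000.00 + $2,626.50 = $10,626.50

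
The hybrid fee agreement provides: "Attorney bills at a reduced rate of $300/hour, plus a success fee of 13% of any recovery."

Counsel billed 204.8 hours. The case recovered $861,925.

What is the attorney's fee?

Hourly: 204.8 × $300 = $61,440.00
Success fee: 13% of $861,925 = $112,050.25
Total: $61,440.00 + $112,050.25 = $173,490.25

$173,490.25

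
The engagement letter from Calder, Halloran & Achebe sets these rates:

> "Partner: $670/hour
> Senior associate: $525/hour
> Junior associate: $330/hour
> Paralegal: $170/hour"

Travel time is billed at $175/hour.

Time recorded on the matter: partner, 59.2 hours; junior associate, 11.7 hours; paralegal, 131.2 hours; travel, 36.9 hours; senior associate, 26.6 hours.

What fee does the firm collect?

$86,251.50

Partner: 59.2 × $670 = $39,664.00
Senior associate: 26.6 × $525 = $13,965.00
Junior associate: 11.7 × $330 = $3,861.00
Paralegal: 131.2 × $170 = $22,304.00
Subtotal: $39,664.00 + $13,965.00 + $3,861.00 + $22,304.00 = $79,794.00
Travel: 36.9 × $175 = $6,457.50
Total: $79,794.00 + $6,457.50 = $86,251.50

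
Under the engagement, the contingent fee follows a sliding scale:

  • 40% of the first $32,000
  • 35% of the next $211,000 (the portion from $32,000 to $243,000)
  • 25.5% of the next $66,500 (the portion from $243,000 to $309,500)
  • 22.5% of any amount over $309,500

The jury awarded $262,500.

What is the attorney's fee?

First $32,000 at 40% = $12,800.00
Next $211,000 at 35% = $73,850.00
Remaining $19,500 at 25.5% = $4,972.50
Fee: $12,800.00 + $73,850.00 + $4,972.50 = $91,622.50

$91,622.50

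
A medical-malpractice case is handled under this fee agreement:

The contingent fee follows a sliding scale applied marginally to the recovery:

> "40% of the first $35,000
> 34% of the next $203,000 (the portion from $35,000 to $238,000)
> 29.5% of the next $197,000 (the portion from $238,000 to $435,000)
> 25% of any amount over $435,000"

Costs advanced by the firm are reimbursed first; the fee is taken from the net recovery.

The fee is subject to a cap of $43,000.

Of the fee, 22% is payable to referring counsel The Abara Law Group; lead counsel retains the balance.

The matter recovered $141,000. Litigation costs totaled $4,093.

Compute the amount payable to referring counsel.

$9,460.00

Fee base (net of costs): $141,000 − $4,093 = $136,907
First $35,000 at 40% = $14,000.00
Remaining $101,907 at 34% = $34,648.38
Fee: $14,000.00 + $34,648.38 = $48,648.38
$48,648.38 exceeds the $43,000 cap, so the fee is capped at $43,000.00.
Referral share: 22% of $43,000.00 = $9,460.00; lead counsel retains $43,000.00 − $9,460.00 = $33,540.00.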